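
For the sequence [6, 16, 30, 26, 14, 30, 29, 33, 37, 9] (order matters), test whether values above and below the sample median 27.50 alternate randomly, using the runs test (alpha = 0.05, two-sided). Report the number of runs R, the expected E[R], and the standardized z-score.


Step 1: Compute median = 27.50; label A = above, B = below.
Labels in order: BBABBAAAAB  (n_A = 5, n_B = 5)
Step 2: Count runs R = 5.
Step 3: Under H0 (random ordering), E[R] = 2*n_A*n_B/(n_A+n_B) + 1 = 2*5*5/10 + 1 = 6.0000.
        Var[R] = 2*n_A*n_B*(2*n_A*n_B - n_A - n_B) / ((n_A+n_B)^2 * (n_A+n_B-1)) = 2000/900 = 2.2222.
        SD[R] = 1.4907.
Step 4: Continuity-corrected z = (R + 0.5 - E[R]) / SD[R] = (5 + 0.5 - 6.0000) / 1.4907 = -0.3354.
Step 5: Two-sided p-value via normal approximation = 2*(1 - Phi(|z|)) = 0.737316.
Step 6: alpha = 0.05. fail to reject H0.

R = 5, z = -0.3354, p = 0.737316, fail to reject H0.


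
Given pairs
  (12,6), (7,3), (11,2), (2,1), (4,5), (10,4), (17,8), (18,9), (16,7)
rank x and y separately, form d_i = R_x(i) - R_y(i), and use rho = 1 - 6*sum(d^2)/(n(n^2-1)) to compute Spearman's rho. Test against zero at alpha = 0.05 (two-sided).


Step 1: Rank x and y separately (midranks; no ties here).
rank(x): 12->6, 7->3, 11->5, 2->1, 4->2, 10->4, 17->8, 18->9, 16->7
rank(y): 6->6, 3->3, 2->2, 1->1, 5->5, 4->4, 8->8, 9->9, 7->7
Step 2: d_i = R_x(i) - R_y(i); compute d_i^2.
  (6-6)^2=0, (3-3)^2=0, (5-2)^2=9, (1-1)^2=0, (2-5)^2=9, (4-4)^2=0, (8-8)^2=0, (9-9)^2=0, (7-7)^2=0
sum(d^2) = 18.
Step 3: rho = 1 - 6*18 / (9*(9^2 - 1)) = 1 - 108/720 = 0.850000.
Step 4: Under H0, t = rho * sqrt((n-2)/(1-rho^2)) = 4.2691 ~ t(7).
Step 5: Two-sided p-value from the t-distribution with 7 df = 0.003705.
Step 6: alpha = 0.05. reject H0.

rho = 0.8500, p = 0.003705, reject H0 at alpha = 0.05.


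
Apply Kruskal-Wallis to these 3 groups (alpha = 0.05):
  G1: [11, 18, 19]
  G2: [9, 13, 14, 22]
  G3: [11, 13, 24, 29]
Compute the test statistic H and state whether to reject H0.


Step 1: Combine all N = 11 observations and assign midranks.
sorted (value, group, rank): (9,G2,1), (11,G1,2.5), (11,G3,2.5), (13,G2,4.5), (13,G3,4.5), (14,G2,6), (18,G1,7), (19,G1,8), (22,G2,9), (24,G3,10), (29,G3,11)
Step 2: Sum ranks within each group.
R_1 = 17.5 (n_1 = 3)
R_2 = 20.5 (n_2 = 4)
R_3 = 28 (n_3 = 4)
Step 3: H = 12/(N(N+1)) * sum(R_i^2/n_i) - 3(N+1)
     = 12/(11*12) * (17.5^2/3 + 20.5^2/4 + 28^2/4) - 3*12
     = 0.090909 * 403.146 - 36
     = 0.649621.
Step 4: Ties present; correction factor C = 1 - 12/(11^3 - 11) = 0.990909. Corrected H = 0.649621 / 0.990909 = 0.655581.
Step 5: Under H0, H ~ chi^2(2); p-value = 0.720514.
Step 6: alpha = 0.05. fail to reject H0.

H = 0.6556, df = 2, p = 0.720514, fail to reject H0.


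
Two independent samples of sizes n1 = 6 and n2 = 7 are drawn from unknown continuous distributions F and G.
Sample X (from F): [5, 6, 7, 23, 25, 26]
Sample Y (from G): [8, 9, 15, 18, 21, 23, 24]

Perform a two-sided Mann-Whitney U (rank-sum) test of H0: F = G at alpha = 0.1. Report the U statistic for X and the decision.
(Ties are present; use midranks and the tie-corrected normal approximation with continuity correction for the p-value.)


Step 1: Combine and sort all 13 observations; assign midranks.
sorted (value, group): (5,X), (6,X), (7,X), (8,Y), (9,Y), (15,Y), (18,Y), (21,Y), (23,X), (23,Y), (24,Y), (25,X), (26,X)
ranks: 5->1, 6->2, 7->3, 8->4, 9->5, 15->6, 18->7, 21->8, 23->9.5, 23->9.5, 24->11, 25->12, 26->13
Step 2: Rank sum for X: R1 = 1 + 2 + 3 + 9.5 + 12 + 13 = 40.5.
Step 3: U_X = R1 - n1(n1+1)/2 = 40.5 - 6*7/2 = 40.5 - 21 = 19.5.
       U_Y = n1*n2 - U_X = 42 - 19.5 = 22.5.
Step 4: Ties are present, so use the tie-corrected normal approximation (with continuity correction) for the p-value.
Step 5: p-value = 0.886248; compare to alpha = 0.1. fail to reject H0.

U_X = 19.5, p = 0.886248, fail to reject H0 at alpha = 0.1.


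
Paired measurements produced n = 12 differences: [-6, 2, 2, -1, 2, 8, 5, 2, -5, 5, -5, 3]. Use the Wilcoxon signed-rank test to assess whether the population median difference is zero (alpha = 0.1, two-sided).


Step 1: Drop any zero differences (none here) and take |d_i|.
|d| = [6, 2, 2, 1, 2, 8, 5, 2, 5, 5, 5, 3]
Step 2: Midrank |d_i| (ties get averaged ranks).
ranks: |6|->11, |2|->3.5, |2|->3.5, |1|->1, |2|->3.5, |8|->12, |5|->8.5, |2|->3.5, |5|->8.5, |5|->8.5, |5|->8.5, |3|->6
Step 3: Attach original signs; sum ranks with positive sign and with negative sign.
W+ = 3.5 + 3.5 + 3.5 + 12 + 8.5 + 3.5 + 8.5 + 6 = 49
W- = 11 + 1 + 8.5 + 8.5 = 29
(Check: W+ + W- = 78 should equal n(n+1)/2 = 78.)
Step 4: Test statistic W = min(W+, W-) = 29.
Step 5: Ties in |d|, so use the tie-corrected normal approximation.
        E[W] = n(n+1)/4 = 12*13/4 = 39.
        Tie groups: |d|=2 (t=4), |d|=5 (t=4); sum(t^3 - t) = 120.
        Var[W] = n(n+1)(2n+1)/24 - sum(t^3-t)/48 = 3900/24 - 120/48 = 160.
        z = (W - E[W]) / sqrt(Var[W]) = (29 - 39) / 12.6491 = -0.7906.
        Two-sided p = 2*Phi(z) = 0.429195.
Step 6: alpha = 0.1. fail to reject H0.

W+ = 49, W- = 29, W = min = 29, p = 0.429195, fail to reject H0.


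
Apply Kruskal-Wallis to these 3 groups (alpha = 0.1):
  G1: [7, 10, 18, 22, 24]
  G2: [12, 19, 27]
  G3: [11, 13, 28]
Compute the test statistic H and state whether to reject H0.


Step 1: Combine all N = 11 observations and assign midranks.
sorted (value, group, rank): (7,G1,1), (10,G1,2), (11,G3,3), (12,G2,4), (13,G3,5), (18,G1,6), (19,G2,7), (22,G1,8), (24,G1,9), (27,G2,10), (28,G3,11)
Step 2: Sum ranks within each group.
R_1 = 26 (n_1 = 5)
R_2 = 21 (n_2 = 3)
R_3 = 19 (n_3 = 3)
Step 3: H = 12/(N(N+1)) * sum(R_i^2/n_i) - 3(N+1)
     = 12/(11*12) * (26^2/5 + 21^2/3 + 19^2/3) - 3*12
     = 0.090909 * 402.533 - 36
     = 0.593939.
Step 4: No ties, so H is used without correction.
Step 5: Under H0, H ~ chi^2(2); p-value = 0.743067.
Step 6: alpha = 0.1. fail to reject H0.

H = 0.5939, df = 2, p = 0.743067, fail to reject H0.


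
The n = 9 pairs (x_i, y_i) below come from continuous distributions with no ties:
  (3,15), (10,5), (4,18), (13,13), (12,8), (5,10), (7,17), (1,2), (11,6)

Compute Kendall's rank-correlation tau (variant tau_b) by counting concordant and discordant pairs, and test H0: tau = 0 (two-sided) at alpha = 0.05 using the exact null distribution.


Step 1: Enumerate the 36 unordered pairs (i,j) with i<j and classify each by sign(x_j-x_i) * sign(y_j-y_i).
  (1,2):dx=+7,dy=-10->D; (1,3):dx=+1,dy=+3->C; (1,4):dx=+10,dy=-2->D; (1,5):dx=+9,dy=-7->D
  (1,6):dx=+2,dy=-5->D; (1,7):dx=+4,dy=+2->C; (1,8):dx=-2,dy=-13->C; (1,9):dx=+8,dy=-9->D
  (2,3):dx=-6,dy=+13->D; (2,4):dx=+3,dy=+8->C; (2,5):dx=+2,dy=+3->C; (2,6):dx=-5,dy=+5->D
  (2,7):dx=-3,dy=+12->D; (2,8):dx=-9,dy=-3->C; (2,9):dx=+1,dy=+1->C; (3,4):dx=+9,dy=-5->D
  (3,5):dx=+8,dy=-10->D; (3,6):dx=+1,dy=-8->D; (3,7):dx=+3,dy=-1->D; (3,8):dx=-3,dy=-16->C
  (3,9):dx=+7,dy=-12->D; (4,5):dx=-1,dy=-5->C; (4,6):dx=-8,dy=-3->C; (4,7):dx=-6,dy=+4->D
  (4,8):dx=-12,dy=-11->C; (4,9):dx=-2,dy=-7->C; (5,6):dx=-7,dy=+2->D; (5,7):dx=-5,dy=+9->D
  (5,8):dx=-11,dy=-6->C; (5,9):dx=-1,dy=-2->C; (6,7):dx=+2,dy=+7->C; (6,8):dx=-4,dy=-8->C
  (6,9):dx=+6,dy=-4->D; (7,8):dx=-6,dy=-15->C; (7,9):dx=+4,dy=-11->D; (8,9):dx=+10,dy=+4->C
Step 2: C = 18, D = 18, total pairs = 36.
Step 3: tau = (C - D)/(n(n-1)/2) = (18 - 18)/36 = 0.000000.
Step 4: Exact two-sided p-value (enumerate n! = 362880 permutations of y under H0): p = 1.000000.
Step 5: alpha = 0.05. fail to reject H0.

tau_b = 0.0000 (C=18, D=18), p = 1.000000, fail to reject H0.


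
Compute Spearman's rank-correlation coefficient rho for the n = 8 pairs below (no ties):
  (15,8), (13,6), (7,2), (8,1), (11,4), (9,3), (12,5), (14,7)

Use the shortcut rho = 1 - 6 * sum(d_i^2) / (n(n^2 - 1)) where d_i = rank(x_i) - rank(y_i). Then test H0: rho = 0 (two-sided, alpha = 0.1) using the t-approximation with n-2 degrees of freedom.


Step 1: Rank x and y separately (midranks; no ties here).
rank(x): 15->8, 13->6, 7->1, 8->2, 11->4, 9->3, 12->5, 14->7
rank(y): 8->8, 6->6, 2->2, 1->1, 4->4, 3->3, 5->5, 7->7
Step 2: d_i = R_x(i) - R_y(i); compute d_i^2.
  (8-8)^2=0, (6-6)^2=0, (1-2)^2=1, (2-1)^2=1, (4-4)^2=0, (3-3)^2=0, (5-5)^2=0, (7-7)^2=0
sum(d^2) = 2.
Step 3: rho = 1 - 6*2 / (8*(8^2 - 1)) = 1 - 12/504 = 0.976190.
Step 4: Under H0, t = rho * sqrt((n-2)/(1-rho^2)) = 11.0235 ~ t(6).
Step 5: Two-sided p-value from the t-distribution with 6 df = 0.000033.
Step 6: alpha = 0.1. reject H0.

rho = 0.9762, p = 0.000033, reject H0 at alpha = 0.1.


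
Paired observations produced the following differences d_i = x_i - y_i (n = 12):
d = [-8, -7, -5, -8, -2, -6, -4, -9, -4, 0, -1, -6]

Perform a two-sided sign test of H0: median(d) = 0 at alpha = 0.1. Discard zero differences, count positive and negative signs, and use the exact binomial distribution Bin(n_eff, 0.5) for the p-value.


Step 1: Discard zero differences. Original n = 12; n_eff = number of nonzero differences = 11.
Nonzero differences (with sign): -8, -7, -5, -8, -2, -6, -4, -9, -4, -1, -6
Step 2: Count signs: positive = 0, negative = 11.
Step 3: Under H0: P(positive) = 0.5, so the number of positives S ~ Bin(11, 0.5).
Step 4: Two-sided exact p-value = sum of Bin(11,0.5) probabilities at or below the observed probability = 0.000977.
Step 5: alpha = 0.1. reject H0.

n_eff = 11, pos = 0, neg = 11, p = 0.000977, reject H0.


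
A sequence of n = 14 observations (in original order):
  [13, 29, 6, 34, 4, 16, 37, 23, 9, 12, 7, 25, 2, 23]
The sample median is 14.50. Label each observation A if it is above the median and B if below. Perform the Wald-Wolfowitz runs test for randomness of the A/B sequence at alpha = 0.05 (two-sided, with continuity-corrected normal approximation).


Step 1: Compute median = 14.50; label A = above, B = below.
Labels in order: BABABAAABBBABA  (n_A = 7, n_B = 7)
Step 2: Count runs R = 10.
Step 3: Under H0 (random ordering), E[R] = 2*n_A*n_B/(n_A+n_B) + 1 = 2*7*7/14 + 1 = 8.0000.
        Var[R] = 2*n_A*n_B*(2*n_A*n_B - n_A - n_B) / ((n_A+n_B)^2 * (n_A+n_B-1)) = 8232/2548 = 3.2308.
        SD[R] = 1.7974.
Step 4: Continuity-corrected z = (R - 0.5 - E[R]) / SD[R] = (10 - 0.5 - 8.0000) / 1.7974 = 0.8345.
Step 5: Two-sided p-value via normal approximation = 2*(1 - Phi(|z|)) = 0.403986.
Step 6: alpha = 0.05. fail to reject H0.

R = 10, z = 0.8345, p = 0.403986, fail to reject H0.


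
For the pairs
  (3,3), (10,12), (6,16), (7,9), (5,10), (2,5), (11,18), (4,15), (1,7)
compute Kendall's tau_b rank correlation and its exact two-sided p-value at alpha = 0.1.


Step 1: Enumerate the 36 unordered pairs (i,j) with i<j and classify each by sign(x_j-x_i) * sign(y_j-y_i).
  (1,2):dx=+7,dy=+9->C; (1,3):dx=+3,dy=+13->C; (1,4):dx=+4,dy=+6->C; (1,5):dx=+2,dy=+7->C
  (1,6):dx=-1,dy=+2->D; (1,7):dx=+8,dy=+15->C; (1,8):dx=+1,dy=+12->C; (1,9):dx=-2,dy=+4->D
  (2,3):dx=-4,dy=+4->D; (2,4):dx=-3,dy=-3->C; (2,5):dx=-5,dy=-2->C; (2,6):dx=-8,dy=-7->C
  (2,7):dx=+1,dy=+6->C; (2,8):dx=-6,dy=+3->D; (2,9):dx=-9,dy=-5->C; (3,4):dx=+1,dy=-7->D
  (3,5):dx=-1,dy=-6->C; (3,6):dx=-4,dy=-11->C; (3,7):dx=+5,dy=+2->C; (3,8):dx=-2,dy=-1->C
  (3,9):dx=-5,dy=-9->C; (4,5):dx=-2,dy=+1->D; (4,6):dx=-5,dy=-4->C; (4,7):dx=+4,dy=+9->C
  (4,8):dx=-3,dy=+6->D; (4,9):dx=-6,dy=-2->C; (5,6):dx=-3,dy=-5->C; (5,7):dx=+6,dy=+8->C
  (5,8):dx=-1,dy=+5->D; (5,9):dx=-4,dy=-3->C; (6,7):dx=+9,dy=+13->C; (6,8):dx=+2,dy=+10->C
  (6,9):dx=-1,dy=+2->D; (7,8):dx=-7,dy=-3->C; (7,9):dx=-10,dy=-11->C; (8,9):dx=-3,dy=-8->C
Step 2: C = 27, D = 9, total pairs = 36.
Step 3: tau = (C - D)/(n(n-1)/2) = (27 - 9)/36 = 0.500000.
Step 4: Exact two-sided p-value (enumerate n! = 362880 permutations of y under H0): p = 0.075176.
Step 5: alpha = 0.1. reject H0.

tau_b = 0.5000 (C=27, D=9), p = 0.075176, reject H0.


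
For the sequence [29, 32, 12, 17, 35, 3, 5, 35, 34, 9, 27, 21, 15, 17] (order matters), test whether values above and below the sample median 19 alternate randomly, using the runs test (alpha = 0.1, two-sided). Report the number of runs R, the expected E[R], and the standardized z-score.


Step 1: Compute median = 19; label A = above, B = below.
Labels in order: AABBABBAABAABB  (n_A = 7, n_B = 7)
Step 2: Count runs R = 8.
Step 3: Under H0 (random ordering), E[R] = 2*n_A*n_B/(n_A+n_B) + 1 = 2*7*7/14 + 1 = 8.0000.
        Var[R] = 2*n_A*n_B*(2*n_A*n_B - n_A - n_B) / ((n_A+n_B)^2 * (n_A+n_B-1)) = 8232/2548 = 3.2308.
        SD[R] = 1.7974.
Step 4: R = E[R], so z = 0 with no continuity correction.
Step 5: Two-sided p-value via normal approximation = 2*(1 - Phi(|z|)) = 1.000000.
Step 6: alpha = 0.1. fail to reject H0.

R = 8, z = 0.0000, p = 1.000000, fail to reject H0.


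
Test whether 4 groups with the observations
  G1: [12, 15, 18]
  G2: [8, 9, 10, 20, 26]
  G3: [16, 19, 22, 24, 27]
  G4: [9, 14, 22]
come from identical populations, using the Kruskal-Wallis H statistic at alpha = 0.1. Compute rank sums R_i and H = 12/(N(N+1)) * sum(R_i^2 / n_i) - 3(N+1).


Step 1: Combine all N = 16 observations and assign midranks.
sorted (value, group, rank): (8,G2,1), (9,G2,2.5), (9,G4,2.5), (10,G2,4), (12,G1,5), (14,G4,6), (15,G1,7), (16,G3,8), (18,G1,9), (19,G3,10), (20,G2,11), (22,G3,12.5), (22,G4,12.5), (24,G3,14), (26,G2,15), (27,G3,16)
Step 2: Sum ranks within each group.
R_1 = 21 (n_1 = 3)
R_2 = 33.5 (n_2 = 5)
R_3 = 60.5 (n_3 = 5)
R_4 = 21 (n_4 = 3)
Step 3: H = 12/(N(N+1)) * sum(R_i^2/n_i) - 3(N+1)
     = 12/(16*17) * (21^2/3 + 33.5^2/5 + 60.5^2/5 + 21^2/3) - 3*17
     = 0.044118 * 1250.5 - 51
     = 4.169118.
Step 4: Ties present; correction factor C = 1 - 12/(16^3 - 16) = 0.997059. Corrected H = 4.169118 / 0.997059 = 4.181416.
Step 5: Under H0, H ~ chi^2(3); p-value = 0.242529.
Step 6: alpha = 0.1. fail to reject H0.

H = 4.1814, df = 3, p = 0.242529, fail to reject H0.


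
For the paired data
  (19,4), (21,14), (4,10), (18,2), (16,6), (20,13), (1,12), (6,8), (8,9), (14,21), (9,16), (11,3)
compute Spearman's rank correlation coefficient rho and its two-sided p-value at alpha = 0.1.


Step 1: Rank x and y separately (midranks; no ties here).
rank(x): 19->10, 21->12, 4->2, 18->9, 16->8, 20->11, 1->1, 6->3, 8->4, 14->7, 9->5, 11->6
rank(y): 4->3, 14->10, 10->7, 2->1, 6->4, 13->9, 12->8, 8->5, 9->6, 21->12, 16->11, 3->2
Step 2: d_i = R_x(i) - R_y(i); compute d_i^2.
  (10-3)^2=49, (12-10)^2=4, (2-7)^2=25, (9-1)^2=64, (8-4)^2=16, (11-9)^2=4, (1-8)^2=49, (3-5)^2=4, (4-6)^2=4, (7-12)^2=25, (5-11)^2=36, (6-2)^2=16
sum(d^2) = 296.
Step 3: rho = 1 - 6*296 / (12*(12^2 - 1)) = 1 - 1776/1716 = -0.034965.
Step 4: Under H0, t = rho * sqrt((n-2)/(1-rho^2)) = -0.1106 ~ t(10).
Step 5: Two-sided p-value from the t-distribution with 10 df = 0.914093.
Step 6: alpha = 0.1. fail to reject H0.

rho = -0.0350, p = 0.914093, fail to reject H0 at alpha = 0.1.


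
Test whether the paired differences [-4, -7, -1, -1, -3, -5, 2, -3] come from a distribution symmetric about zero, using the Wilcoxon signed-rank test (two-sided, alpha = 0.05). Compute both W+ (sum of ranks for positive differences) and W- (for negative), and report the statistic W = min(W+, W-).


Step 1: Drop any zero differences (none here) and take |d_i|.
|d| = [4, 7, 1, 1, 3, 5, 2, 3]
Step 2: Midrank |d_i| (ties get averaged ranks).
ranks: |4|->6, |7|->8, |1|->1.5, |1|->1.5, |3|->4.5, |5|->7, |2|->3, |3|->4.5
Step 3: Attach original signs; sum ranks with positive sign and with negative sign.
W+ = 3 = 3
W- = 6 + 8 + 1.5 + 1.5 + 4.5 + 7 + 4.5 = 33
(Check: W+ + W- = 36 should equal n(n+1)/2 = 36.)
Step 4: Test statistic W = min(W+, W-) = 3.
Step 5: Ties in |d|, so use the tie-corrected normal approximation.
        E[W] = n(n+1)/4 = 8*9/4 = 18.
        Tie groups: |d|=1 (t=2), |d|=3 (t=2); sum(t^3 - t) = 12.
        Var[W] = n(n+1)(2n+1)/24 - sum(t^3-t)/48 = 1224/24 - 12/48 = 50.75.
        z = (W - E[W]) / sqrt(Var[W]) = (3 - 18) / 7.1239 = -2.1056.
        Two-sided p = 2*Phi(z) = 0.035240.
Step 6: alpha = 0.05. reject H0.

W+ = 3, W- = 33, W = min = 3, p = 0.035240, reject H0.


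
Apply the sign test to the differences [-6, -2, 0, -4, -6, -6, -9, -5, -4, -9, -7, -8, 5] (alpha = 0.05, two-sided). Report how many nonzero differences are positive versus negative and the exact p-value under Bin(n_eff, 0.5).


Step 1: Discard zero differences. Original n = 13; n_eff = number of nonzero differences = 12.
Nonzero differences (with sign): -6, -2, -4, -6, -6, -9, -5, -4, -9, -7, -8, +5
Step 2: Count signs: positive = 1, negative = 11.
Step 3: Under H0: P(positive) = 0.5, so the number of positives S ~ Bin(12, 0.5).
Step 4: Two-sided exact p-value = sum of Bin(12,0.5) probabilities at or below the observed probability = 0.006348.
Step 5: alpha = 0.05. reject H0.

n_eff = 12, pos = 1, neg = 11, p = 0.006348, reject H0.


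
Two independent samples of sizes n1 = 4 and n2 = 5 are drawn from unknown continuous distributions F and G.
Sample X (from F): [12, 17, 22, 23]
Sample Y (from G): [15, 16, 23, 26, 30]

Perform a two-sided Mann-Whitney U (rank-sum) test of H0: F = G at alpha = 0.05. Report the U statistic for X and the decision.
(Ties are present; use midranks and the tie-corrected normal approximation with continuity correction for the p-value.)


Step 1: Combine and sort all 9 observations; assign midranks.
sorted (value, group): (12,X), (15,Y), (16,Y), (17,X), (22,X), (23,X), (23,Y), (26,Y), (30,Y)
ranks: 12->1, 15->2, 16->3, 17->4, 22->5, 23->6.5, 23->6.5, 26->8, 30->9
Step 2: Rank sum for X: R1 = 1 + 4 + 5 + 6.5 = 16.5.
Step 3: U_X = R1 - n1(n1+1)/2 = 16.5 - 4*5/2 = 16.5 - 10 = 6.5.
       U_Y = n1*n2 - U_X = 20 - 6.5 = 13.5.
Step 4: Ties are present, so use the tie-corrected normal approximation (with continuity correction) for the p-value.
Step 5: p-value = 0.460558; compare to alpha = 0.05. fail to reject H0.

U_X = 6.5, p = 0.460558, fail to reject H0 at alpha = 0.05.


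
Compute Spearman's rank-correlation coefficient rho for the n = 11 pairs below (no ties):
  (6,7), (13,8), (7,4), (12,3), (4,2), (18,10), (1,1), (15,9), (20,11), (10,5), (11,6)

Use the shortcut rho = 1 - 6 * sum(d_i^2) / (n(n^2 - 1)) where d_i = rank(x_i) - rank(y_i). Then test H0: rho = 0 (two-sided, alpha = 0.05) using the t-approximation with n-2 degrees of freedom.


Step 1: Rank x and y separately (midranks; no ties here).
rank(x): 6->3, 13->8, 7->4, 12->7, 4->2, 18->10, 1->1, 15->9, 20->11, 10->5, 11->6
rank(y): 7->7, 8->8, 4->4, 3->3, 2->2, 10->10, 1->1, 9->9, 11->11, 5->5, 6->6
Step 2: d_i = R_x(i) - R_y(i); compute d_i^2.
  (3-7)^2=16, (8-8)^2=0, (4-4)^2=0, (7-3)^2=16, (2-2)^2=0, (10-10)^2=0, (1-1)^2=0, (9-9)^2=0, (11-11)^2=0, (5-5)^2=0, (6-6)^2=0
sum(d^2) = 32.
Step 3: rho = 1 - 6*32 / (11*(11^2 - 1)) = 1 - 192/1320 = 0.854545.
Step 4: Under H0, t = rho * sqrt((n-2)/(1-rho^2)) = 4.9360 ~ t(9).
Step 5: Two-sided p-value from the t-distribution with 9 df = 0.000807.
Step 6: alpha = 0.05. reject H0.

rho = 0.8545, p = 0.000807, reject H0 at alpha = 0.05.


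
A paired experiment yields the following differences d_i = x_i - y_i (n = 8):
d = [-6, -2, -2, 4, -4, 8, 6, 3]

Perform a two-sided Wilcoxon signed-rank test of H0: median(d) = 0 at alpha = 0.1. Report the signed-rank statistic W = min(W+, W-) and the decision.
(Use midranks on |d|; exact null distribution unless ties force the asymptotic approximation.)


Step 1: Drop any zero differences (none here) and take |d_i|.
|d| = [6, 2, 2, 4, 4, 8, 6, 3]
Step 2: Midrank |d_i| (ties get averaged ranks).
ranks: |6|->6.5, |2|->1.5, |2|->1.5, |4|->4.5, |4|->4.5, |8|->8, |6|->6.5, |3|->3
Step 3: Attach original signs; sum ranks with positive sign and with negative sign.
W+ = 4.5 + 8 + 6.5 + 3 = 22
W- = 6.5 + 1.5 + 1.5 + 4.5 = 14
(Check: W+ + W- = 36 should equal n(n+1)/2 = 36.)
Step 4: Test statistic W = min(W+, W-) = 14.
Step 5: Ties in |d|, so use the tie-corrected normal approximation.
        E[W] = n(n+1)/4 = 8*9/4 = 18.
        Tie groups: |d|=2 (t=2), |d|=4 (t=2), |d|=6 (t=2); sum(t^3 - t) = 18.
        Var[W] = n(n+1)(2n+1)/24 - sum(t^3-t)/48 = 1224/24 - 18/48 = 50.625.
        z = (W - E[W]) / sqrt(Var[W]) = (14 - 18) / 7.1151 = -0.5622.
        Two-sided p = 2*Phi(z) = 0.573992.
Step 6: alpha = 0.1. fail to reject H0.

W+ = 22, W- = 14, W = min = 14, p = 0.573992, fail to reject H0.


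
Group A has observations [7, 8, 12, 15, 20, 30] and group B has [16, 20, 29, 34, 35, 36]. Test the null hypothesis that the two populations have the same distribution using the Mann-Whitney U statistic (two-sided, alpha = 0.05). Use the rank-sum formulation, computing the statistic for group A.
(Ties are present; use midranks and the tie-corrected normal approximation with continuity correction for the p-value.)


Step 1: Combine and sort all 12 observations; assign midranks.
sorted (value, group): (7,X), (8,X), (12,X), (15,X), (16,Y), (20,X), (20,Y), (29,Y), (30,X), (34,Y), (35,Y), (36,Y)
ranks: 7->1, 8->2, 12->3, 15->4, 16->5, 20->6.5, 20->6.5, 29->8, 30->9, 34->10, 35->11, 36->12
Step 2: Rank sum for X: R1 = 1 + 2 + 3 + 4 + 6.5 + 9 = 25.5.
Step 3: U_X = R1 - n1(n1+1)/2 = 25.5 - 6*7/2 = 25.5 - 21 = 4.5.
       U_Y = n1*n2 - U_X = 36 - 4.5 = 31.5.
Step 4: Ties are present, so use the tie-corrected normal approximation (with continuity correction) for the p-value.
Step 5: p-value = 0.037041; compare to alpha = 0.05. reject H0.

U_X = 4.5, p = 0.037041, reject H0 at alpha = 0.05.


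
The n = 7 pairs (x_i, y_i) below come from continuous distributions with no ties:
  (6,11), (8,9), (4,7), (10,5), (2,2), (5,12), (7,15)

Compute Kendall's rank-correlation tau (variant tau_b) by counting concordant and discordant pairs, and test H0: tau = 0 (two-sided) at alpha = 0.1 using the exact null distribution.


Step 1: Enumerate the 21 unordered pairs (i,j) with i<j and classify each by sign(x_j-x_i) * sign(y_j-y_i).
  (1,2):dx=+2,dy=-2->D; (1,3):dx=-2,dy=-4->C; (1,4):dx=+4,dy=-6->D; (1,5):dx=-4,dy=-9->C
  (1,6):dx=-1,dy=+1->D; (1,7):dx=+1,dy=+4->C; (2,3):dx=-4,dy=-2->C; (2,4):dx=+2,dy=-4->D
  (2,5):dx=-6,dy=-7->C; (2,6):dx=-3,dy=+3->D; (2,7):dx=-1,dy=+6->D; (3,4):dx=+6,dy=-2->D
  (3,5):dx=-2,dy=-5->C; (3,6):dx=+1,dy=+5->C; (3,7):dx=+3,dy=+8->C; (4,5):dx=-8,dy=-3->C
  (4,6):dx=-5,dy=+7->D; (4,7):dx=-3,dy=+10->D; (5,6):dx=+3,dy=+10->C; (5,7):dx=+5,dy=+13->C
  (6,7):dx=+2,dy=+3->C
Step 2: C = 12, D = 9, total pairs = 21.
Step 3: tau = (C - D)/(n(n-1)/2) = (12 - 9)/21 = 0.142857.
Step 4: Exact two-sided p-value (enumerate n! = 5040 permutations of y under H0): p = 0.772619.
Step 5: alpha = 0.1. fail to reject H0.

tau_b = 0.1429 (C=12, D=9), p = 0.772619, fail to reject H0.


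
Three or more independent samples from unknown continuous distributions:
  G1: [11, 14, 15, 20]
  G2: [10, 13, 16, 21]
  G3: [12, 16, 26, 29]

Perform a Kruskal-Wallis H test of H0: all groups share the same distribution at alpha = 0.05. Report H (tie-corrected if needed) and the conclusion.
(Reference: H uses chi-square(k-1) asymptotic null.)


Step 1: Combine all N = 12 observations and assign midranks.
sorted (value, group, rank): (10,G2,1), (11,G1,2), (12,G3,3), (13,G2,4), (14,G1,5), (15,G1,6), (16,G2,7.5), (16,G3,7.5), (20,G1,9), (21,G2,10), (26,G3,11), (29,G3,12)
Step 2: Sum ranks within each group.
R_1 = 22 (n_1 = 4)
R_2 = 22.5 (n_2 = 4)
R_3 = 33.5 (n_3 = 4)
Step 3: H = 12/(N(N+1)) * sum(R_i^2/n_i) - 3(N+1)
     = 12/(12*13) * (22^2/4 + 22.5^2/4 + 33.5^2/4) - 3*13
     = 0.076923 * 528.125 - 39
     = 1.625000.
Step 4: Ties present; correction factor C = 1 - 6/(12^3 - 12) = 0.996503. Corrected H = 1.625000 / 0.996503 = 1.630702.
Step 5: Under H0, H ~ chi^2(2); p-value = 0.442484.
Step 6: alpha = 0.05. fail to reject H0.

H = 1.6307, df = 2, p = 0.442484, fail to reject H0.


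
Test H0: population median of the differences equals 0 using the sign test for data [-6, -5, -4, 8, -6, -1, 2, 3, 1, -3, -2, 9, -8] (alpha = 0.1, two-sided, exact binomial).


Step 1: Discard zero differences. Original n = 13; n_eff = number of nonzero differences = 13.
Nonzero differences (with sign): -6, -5, -4, +8, -6, -1, +2, +3, +1, -3, -2, +9, -8
Step 2: Count signs: positive = 5, negative = 8.
Step 3: Under H0: P(positive) = 0.5, so the number of positives S ~ Bin(13, 0.5).
Step 4: Two-sided exact p-value = sum of Bin(13,0.5) probabilities at or below the observed probability = 0.581055.
Step 5: alpha = 0.1. fail to reject H0.

n_eff = 13, pos = 5, neg = 8, p = 0.581055, fail to reject H0.


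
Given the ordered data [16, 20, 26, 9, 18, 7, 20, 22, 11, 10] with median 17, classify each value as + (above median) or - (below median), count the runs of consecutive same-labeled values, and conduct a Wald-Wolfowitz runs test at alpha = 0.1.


Step 1: Compute median = 17; label A = above, B = below.
Labels in order: BAABABAABB  (n_A = 5, n_B = 5)
Step 2: Count runs R = 7.
Step 3: Under H0 (random ordering), E[R] = 2*n_A*n_B/(n_A+n_B) + 1 = 2*5*5/10 + 1 = 6.0000.
        Var[R] = 2*n_A*n_B*(2*n_A*n_B - n_A - n_B) / ((n_A+n_B)^2 * (n_A+n_B-1)) = 2000/900 = 2.2222.
        SD[R] = 1.4907.
Step 4: Continuity-corrected z = (R - 0.5 - E[R]) / SD[R] = (7 - 0.5 - 6.0000) / 1.4907 = 0.3354.
Step 5: Two-sided p-value via normal approximation = 2*(1 - Phi(|z|)) = 0.737316.
Step 6: alpha = 0.1. fail to reject H0.

R = 7, z = 0.3354, p = 0.737316, fail to reject H0.


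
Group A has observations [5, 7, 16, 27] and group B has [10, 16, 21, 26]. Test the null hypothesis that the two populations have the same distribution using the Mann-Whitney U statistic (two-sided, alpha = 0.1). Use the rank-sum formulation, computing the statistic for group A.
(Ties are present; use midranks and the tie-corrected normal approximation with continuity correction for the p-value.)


Step 1: Combine and sort all 8 observations; assign midranks.
sorted (value, group): (5,X), (7,X), (10,Y), (16,X), (16,Y), (21,Y), (26,Y), (27,X)
ranks: 5->1, 7->2, 10->3, 16->4.5, 16->4.5, 21->6, 26->7, 27->8
Step 2: Rank sum for X: R1 = 1 + 2 + 4.5 + 8 = 15.5.
Step 3: U_X = R1 - n1(n1+1)/2 = 15.5 - 4*5/2 = 15.5 - 10 = 5.5.
       U_Y = n1*n2 - U_X = 16 - 5.5 = 10.5.
Step 4: Ties are present, so use the tie-corrected normal approximation (with continuity correction) for the p-value.
Step 5: p-value = 0.561363; compare to alpha = 0.1. fail to reject H0.

U_X = 5.5, p = 0.561363, fail to reject H0 at alpha = 0.1.


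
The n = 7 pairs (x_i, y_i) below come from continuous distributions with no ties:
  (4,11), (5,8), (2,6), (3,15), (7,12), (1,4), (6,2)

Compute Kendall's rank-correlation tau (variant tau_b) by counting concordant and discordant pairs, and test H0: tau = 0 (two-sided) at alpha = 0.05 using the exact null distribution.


Step 1: Enumerate the 21 unordered pairs (i,j) with i<j and classify each by sign(x_j-x_i) * sign(y_j-y_i).
  (1,2):dx=+1,dy=-3->D; (1,3):dx=-2,dy=-5->C; (1,4):dx=-1,dy=+4->D; (1,5):dx=+3,dy=+1->C
  (1,6):dx=-3,dy=-7->C; (1,7):dx=+2,dy=-9->D; (2,3):dx=-3,dy=-2->C; (2,4):dx=-2,dy=+7->D
  (2,5):dx=+2,dy=+4->C; (2,6):dx=-4,dy=-4->C; (2,7):dx=+1,dy=-6->D; (3,4):dx=+1,dy=+9->C
  (3,5):dx=+5,dy=+6->C; (3,6):dx=-1,dy=-2->C; (3,7):dx=+4,dy=-4->D; (4,5):dx=+4,dy=-3->D
  (4,6):dx=-2,dy=-11->C; (4,7):dx=+3,dy=-13->D; (5,6):dx=-6,dy=-8->C; (5,7):dx=-1,dy=-10->C
  (6,7):dx=+5,dy=-2->D
Step 2: C = 12, D = 9, total pairs = 21.
Step 3: tau = (C - D)/(n(n-1)/2) = (12 - 9)/21 = 0.142857.
Step 4: Exact two-sided p-value (enumerate n! = 5040 permutations of y under H0): p = 0.772619.
Step 5: alpha = 0.05. fail to reject H0.

tau_b = 0.1429 (C=12, D=9), p = 0.772619, fail to reject H0.


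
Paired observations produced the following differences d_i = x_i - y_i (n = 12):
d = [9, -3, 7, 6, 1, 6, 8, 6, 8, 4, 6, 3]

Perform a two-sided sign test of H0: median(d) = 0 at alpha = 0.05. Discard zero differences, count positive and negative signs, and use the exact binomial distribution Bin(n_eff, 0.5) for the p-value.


Step 1: Discard zero differences. Original n = 12; n_eff = number of nonzero differences = 12.
Nonzero differences (with sign): +9, -3, +7, +6, +1, +6, +8, +6, +8, +4, +6, +3
Step 2: Count signs: positive = 11, negative = 1.
Step 3: Under H0: P(positive) = 0.5, so the number of positives S ~ Bin(12, 0.5).
Step 4: Two-sided exact p-value = sum of Bin(12,0.5) probabilities at or below the observed probability = 0.006348.
Step 5: alpha = 0.05. reject H0.

n_eff = 12, pos = 11, neg = 1, p = 0.006348, reject H0.


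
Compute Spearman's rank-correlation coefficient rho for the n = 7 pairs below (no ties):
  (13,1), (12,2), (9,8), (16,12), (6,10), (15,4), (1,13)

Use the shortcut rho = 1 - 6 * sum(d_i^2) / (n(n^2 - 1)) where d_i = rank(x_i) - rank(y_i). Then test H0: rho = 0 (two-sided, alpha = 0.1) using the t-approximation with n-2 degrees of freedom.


Step 1: Rank x and y separately (midranks; no ties here).
rank(x): 13->5, 12->4, 9->3, 16->7, 6->2, 15->6, 1->1
rank(y): 1->1, 2->2, 8->4, 12->6, 10->5, 4->3, 13->7
Step 2: d_i = R_x(i) - R_y(i); compute d_i^2.
  (5-1)^2=16, (4-2)^2=4, (3-4)^2=1, (7-6)^2=1, (2-5)^2=9, (6-3)^2=9, (1-7)^2=36
sum(d^2) = 76.
Step 3: rho = 1 - 6*76 / (7*(7^2 - 1)) = 1 - 456/336 = -0.357143.
Step 4: Under H0, t = rho * sqrt((n-2)/(1-rho^2)) = -0.8550 ~ t(5).
Step 5: Two-sided p-value from the t-distribution with 5 df = 0.431611.
Step 6: alpha = 0.1. fail to reject H0.

rho = -0.3571, p = 0.431611, fail to reject H0 at alpha = 0.1.


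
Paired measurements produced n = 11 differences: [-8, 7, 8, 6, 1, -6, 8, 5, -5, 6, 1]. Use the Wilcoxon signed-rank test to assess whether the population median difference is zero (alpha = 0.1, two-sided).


Step 1: Drop any zero differences (none here) and take |d_i|.
|d| = [8, 7, 8, 6, 1, 6, 8, 5, 5, 6, 1]
Step 2: Midrank |d_i| (ties get averaged ranks).
ranks: |8|->10, |7|->8, |8|->10, |6|->6, |1|->1.5, |6|->6, |8|->10, |5|->3.5, |5|->3.5, |6|->6, |1|->1.5
Step 3: Attach original signs; sum ranks with positive sign and with negative sign.
W+ = 8 + 10 + 6 + 1.5 + 10 + 3.5 + 6 + 1.5 = 46.5
W- = 10 + 6 + 3.5 = 19.5
(Check: W+ + W- = 66 should equal n(n+1)/2 = 66.)
Step 4: Test statistic W = min(W+, W-) = 19.5.
Step 5: Ties in |d|, so use the tie-corrected normal approximation.
        E[W] = n(n+1)/4 = 11*12/4 = 33.
        Tie groups: |d|=1 (t=2), |d|=5 (t=2), |d|=6 (t=3), |d|=8 (t=3); sum(t^3 - t) = 60.
        Var[W] = n(n+1)(2n+1)/24 - sum(t^3-t)/48 = 3036/24 - 60/48 = 125.25.
        z = (W - E[W]) / sqrt(Var[W]) = (19.5 - 33) / 11.1915 = -1.2063.
        Two-sided p = 2*Phi(z) = 0.227713.
Step 6: alpha = 0.1. fail to reject H0.

W+ = 46.5, W- = 19.5, W = min = 19.5, p = 0.227713, fail to reject H0.


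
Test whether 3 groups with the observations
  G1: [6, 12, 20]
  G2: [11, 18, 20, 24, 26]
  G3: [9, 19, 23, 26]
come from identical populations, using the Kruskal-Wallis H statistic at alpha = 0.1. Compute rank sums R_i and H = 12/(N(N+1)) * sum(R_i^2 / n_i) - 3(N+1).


Step 1: Combine all N = 12 observations and assign midranks.
sorted (value, group, rank): (6,G1,1), (9,G3,2), (11,G2,3), (12,G1,4), (18,G2,5), (19,G3,6), (20,G1,7.5), (20,G2,7.5), (23,G3,9), (24,G2,10), (26,G2,11.5), (26,G3,11.5)
Step 2: Sum ranks within each group.
R_1 = 12.5 (n_1 = 3)
R_2 = 37 (n_2 = 5)
R_3 = 28.5 (n_3 = 4)
Step 3: H = 12/(N(N+1)) * sum(R_i^2/n_i) - 3(N+1)
     = 12/(12*13) * (12.5^2/3 + 37^2/5 + 28.5^2/4) - 3*13
     = 0.076923 * 528.946 - 39
     = 1.688141.
Step 4: Ties present; correction factor C = 1 - 12/(12^3 - 12) = 0.993007. Corrected H = 1.688141 / 0.993007 = 1.700029.
Step 5: Under H0, H ~ chi^2(2); p-value = 0.427409.
Step 6: alpha = 0.1. fail to reject H0.

H = 1.7000, df = 2, p = 0.427409, fail to reject H0.


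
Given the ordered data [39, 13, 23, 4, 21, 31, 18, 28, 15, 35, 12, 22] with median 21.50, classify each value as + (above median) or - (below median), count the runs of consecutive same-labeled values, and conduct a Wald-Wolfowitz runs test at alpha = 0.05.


Step 1: Compute median = 21.50; label A = above, B = below.
Labels in order: ABABBABABABA  (n_A = 6, n_B = 6)
Step 2: Count runs R = 11.
Step 3: Under H0 (random ordering), E[R] = 2*n_A*n_B/(n_A+n_B) + 1 = 2*6*6/12 + 1 = 7.0000.
        Var[R] = 2*n_A*n_B*(2*n_A*n_B - n_A - n_B) / ((n_A+n_B)^2 * (n_A+n_B-1)) = 4320/1584 = 2.7273.
        SD[R] = 1.6514.
Step 4: Continuity-corrected z = (R - 0.5 - E[R]) / SD[R] = (11 - 0.5 - 7.0000) / 1.6514 = 2.1194.
Step 5: Two-sided p-value via normal approximation = 2*(1 - Phi(|z|)) = 0.034060.
Step 6: alpha = 0.05. reject H0.

R = 11, z = 2.1194, p = 0.034060, reject H0.


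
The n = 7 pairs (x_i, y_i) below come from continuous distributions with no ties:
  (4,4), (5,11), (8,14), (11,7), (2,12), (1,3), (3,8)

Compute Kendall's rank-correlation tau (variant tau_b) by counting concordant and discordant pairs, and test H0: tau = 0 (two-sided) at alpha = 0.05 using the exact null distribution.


Step 1: Enumerate the 21 unordered pairs (i,j) with i<j and classify each by sign(x_j-x_i) * sign(y_j-y_i).
  (1,2):dx=+1,dy=+7->C; (1,3):dx=+4,dy=+10->C; (1,4):dx=+7,dy=+3->C; (1,5):dx=-2,dy=+8->D
  (1,6):dx=-3,dy=-1->C; (1,7):dx=-1,dy=+4->D; (2,3):dx=+3,dy=+3->C; (2,4):dx=+6,dy=-4->D
  (2,5):dx=-3,dy=+1->D; (2,6):dx=-4,dy=-8->C; (2,7):dx=-2,dy=-3->C; (3,4):dx=+3,dy=-7->D
  (3,5):dx=-6,dy=-2->C; (3,6):dx=-7,dy=-11->C; (3,7):dx=-5,dy=-6->C; (4,5):dx=-9,dy=+5->D
  (4,6):dx=-10,dy=-4->C; (4,7):dx=-8,dy=+1->D; (5,6):dx=-1,dy=-9->C; (5,7):dx=+1,dy=-4->D
  (6,7):dx=+2,dy=+5->C
Step 2: C = 13, D = 8, total pairs = 21.
Step 3: tau = (C - D)/(n(n-1)/2) = (13 - 8)/21 = 0.238095.
Step 4: Exact two-sided p-value (enumerate n! = 5040 permutations of y under H0): p = 0.561905.
Step 5: alpha = 0.05. fail to reject H0.

tau_b = 0.2381 (C=13, D=8), p = 0.561905, fail to reject H0.


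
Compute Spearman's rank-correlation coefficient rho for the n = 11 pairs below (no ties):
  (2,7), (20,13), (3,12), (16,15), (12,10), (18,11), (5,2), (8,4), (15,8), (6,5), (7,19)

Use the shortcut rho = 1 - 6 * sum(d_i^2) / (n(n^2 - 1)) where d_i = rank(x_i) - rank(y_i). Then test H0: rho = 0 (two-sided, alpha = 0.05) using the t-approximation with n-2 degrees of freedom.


Step 1: Rank x and y separately (midranks; no ties here).
rank(x): 2->1, 20->11, 3->2, 16->9, 12->7, 18->10, 5->3, 8->6, 15->8, 6->4, 7->5
rank(y): 7->4, 13->9, 12->8, 15->10, 10->6, 11->7, 2->1, 4->2, 8->5, 5->3, 19->11
Step 2: d_i = R_x(i) - R_y(i); compute d_i^2.
  (1-4)^2=9, (11-9)^2=4, (2-8)^2=36, (9-10)^2=1, (7-6)^2=1, (10-7)^2=9, (3-1)^2=4, (6-2)^2=16, (8-5)^2=9, (4-3)^2=1, (5-11)^2=36
sum(d^2) = 126.
Step 3: rho = 1 - 6*126 / (11*(11^2 - 1)) = 1 - 756/1320 = 0.427273.
Step 4: Under H0, t = rho * sqrt((n-2)/(1-rho^2)) = 1.4177 ~ t(9).
Step 5: Two-sided p-value from the t-distribution with 9 df = 0.189944.
Step 6: alpha = 0.05. fail to reject H0.

rho = 0.4273, p = 0.189944, fail to reject H0 at alpha = 0.05.


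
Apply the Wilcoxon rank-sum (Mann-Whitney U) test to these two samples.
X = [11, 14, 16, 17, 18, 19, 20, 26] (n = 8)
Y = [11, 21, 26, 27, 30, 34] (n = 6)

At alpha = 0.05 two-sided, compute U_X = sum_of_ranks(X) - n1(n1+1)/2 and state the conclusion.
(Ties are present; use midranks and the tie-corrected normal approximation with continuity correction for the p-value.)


Step 1: Combine and sort all 14 observations; assign midranks.
sorted (value, group): (11,X), (11,Y), (14,X), (16,X), (17,X), (18,X), (19,X), (20,X), (21,Y), (26,X), (26,Y), (27,Y), (30,Y), (34,Y)
ranks: 11->1.5, 11->1.5, 14->3, 16->4, 17->5, 18->6, 19->7, 20->8, 21->9, 26->10.5, 26->10.5, 27->12, 30->13, 34->14
Step 2: Rank sum for X: R1 = 1.5 + 3 + 4 + 5 + 6 + 7 + 8 + 10.5 = 45.
Step 3: U_X = R1 - n1(n1+1)/2 = 45 - 8*9/2 = 45 - 36 = 9.
       U_Y = n1*n2 - U_X = 48 - 9 = 39.
Step 4: Ties are present, so use the tie-corrected normal approximation (with continuity correction) for the p-value.
Step 5: p-value = 0.060646; compare to alpha = 0.05. fail to reject H0.

U_X = 9, p = 0.060646, fail to reject H0 at alpha = 0.05.


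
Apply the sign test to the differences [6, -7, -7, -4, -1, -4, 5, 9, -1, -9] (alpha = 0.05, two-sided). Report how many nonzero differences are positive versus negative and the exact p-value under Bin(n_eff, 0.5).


Step 1: Discard zero differences. Original n = 10; n_eff = number of nonzero differences = 10.
Nonzero differences (with sign): +6, -7, -7, -4, -1, -4, +5, +9, -1, -9
Step 2: Count signs: positive = 3, negative = 7.
Step 3: Under H0: P(positive) = 0.5, so the number of positives S ~ Bin(10, 0.5).
Step 4: Two-sided exact p-value = sum of Bin(10,0.5) probabilities at or below the observed probability = 0.343750.
Step 5: alpha = 0.05. fail to reject H0.

n_eff = 10, pos = 3, neg = 7, p = 0.343750, fail to reject H0.


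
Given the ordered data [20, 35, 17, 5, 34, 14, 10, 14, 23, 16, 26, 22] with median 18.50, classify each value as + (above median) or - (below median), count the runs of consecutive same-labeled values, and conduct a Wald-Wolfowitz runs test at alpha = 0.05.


Step 1: Compute median = 18.50; label A = above, B = below.
Labels in order: AABBABBBABAA  (n_A = 6, n_B = 6)
Step 2: Count runs R = 7.
Step 3: Under H0 (random ordering), E[R] = 2*n_A*n_B/(n_A+n_B) + 1 = 2*6*6/12 + 1 = 7.0000.
        Var[R] = 2*n_A*n_B*(2*n_A*n_B - n_A - n_B) / ((n_A+n_B)^2 * (n_A+n_B-1)) = 4320/1584 = 2.7273.
        SD[R] = 1.6514.
Step 4: R = E[R], so z = 0 with no continuity correction.
Step 5: Two-sided p-value via normal approximation = 2*(1 - Phi(|z|)) = 1.000000.
Step 6: alpha = 0.05. fail to reject H0.

R = 7, z = 0.0000, p = 1.000000, fail to reject H0.


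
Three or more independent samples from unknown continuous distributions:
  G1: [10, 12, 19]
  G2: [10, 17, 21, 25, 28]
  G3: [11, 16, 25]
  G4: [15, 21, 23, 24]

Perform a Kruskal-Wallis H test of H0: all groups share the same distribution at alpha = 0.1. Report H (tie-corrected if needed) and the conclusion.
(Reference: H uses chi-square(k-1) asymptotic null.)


Step 1: Combine all N = 15 observations and assign midranks.
sorted (value, group, rank): (10,G1,1.5), (10,G2,1.5), (11,G3,3), (12,G1,4), (15,G4,5), (16,G3,6), (17,G2,7), (19,G1,8), (21,G2,9.5), (21,G4,9.5), (23,G4,11), (24,G4,12), (25,G2,13.5), (25,G3,13.5), (28,G2,15)
Step 2: Sum ranks within each group.
R_1 = 13.5 (n_1 = 3)
R_2 = 46.5 (n_2 = 5)
R_3 = 22.5 (n_3 = 3)
R_4 = 37.5 (n_4 = 4)
Step 3: H = 12/(N(N+1)) * sum(R_i^2/n_i) - 3(N+1)
     = 12/(15*16) * (13.5^2/3 + 46.5^2/5 + 22.5^2/3 + 37.5^2/4) - 3*16
     = 0.050000 * 1013.51 - 48
     = 2.675625.
Step 4: Ties present; correction factor C = 1 - 18/(15^3 - 15) = 0.994643. Corrected H = 2.675625 / 0.994643 = 2.690036.
Step 5: Under H0, H ~ chi^2(3); p-value = 0.441923.
Step 6: alpha = 0.1. fail to reject H0.

H = 2.6900, df = 3, p = 0.441923, fail to reject H0.


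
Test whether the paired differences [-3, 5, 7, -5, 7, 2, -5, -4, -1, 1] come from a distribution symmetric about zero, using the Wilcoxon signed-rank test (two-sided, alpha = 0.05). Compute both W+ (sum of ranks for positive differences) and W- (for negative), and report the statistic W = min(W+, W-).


Step 1: Drop any zero differences (none here) and take |d_i|.
|d| = [3, 5, 7, 5, 7, 2, 5, 4, 1, 1]
Step 2: Midrank |d_i| (ties get averaged ranks).
ranks: |3|->4, |5|->7, |7|->9.5, |5|->7, |7|->9.5, |2|->3, |5|->7, |4|->5, |1|->1.5, |1|->1.5
Step 3: Attach original signs; sum ranks with positive sign and with negative sign.
W+ = 7 + 9.5 + 9.5 + 3 + 1.5 = 30.5
W- = 4 + 7 + 7 + 5 + 1.5 = 24.5
(Check: W+ + W- = 55 should equal n(n+1)/2 = 55.)
Step 4: Test statistic W = min(W+, W-) = 24.5.
Step 5: Ties in |d|, so use the tie-corrected normal approximation.
        E[W] = n(n+1)/4 = 10*11/4 = 27.5.
        Tie groups: |d|=1 (t=2), |d|=5 (t=3), |d|=7 (t=2); sum(t^3 - t) = 36.
        Var[W] = n(n+1)(2n+1)/24 - sum(t^3-t)/48 = 2310/24 - 36/48 = 95.5.
        z = (W - E[W]) / sqrt(Var[W]) = (24.5 - 27.5) / 9.7724 = -0.3070.
        Two-sided p = 2*Phi(z) = 0.758853.
Step 6: alpha = 0.05. fail to reject H0.

W+ = 30.5, W- = 24.5, W = min = 24.5, p = 0.758853, fail to reject H0.


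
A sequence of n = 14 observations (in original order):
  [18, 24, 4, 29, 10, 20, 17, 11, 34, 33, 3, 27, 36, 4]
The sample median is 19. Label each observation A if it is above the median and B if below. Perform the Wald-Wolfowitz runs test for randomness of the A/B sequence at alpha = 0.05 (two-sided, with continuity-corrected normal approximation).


Step 1: Compute median = 19; label A = above, B = below.
Labels in order: BABABABBAABAAB  (n_A = 7, n_B = 7)
Step 2: Count runs R = 11.
Step 3: Under H0 (random ordering), E[R] = 2*n_A*n_B/(n_A+n_B) + 1 = 2*7*7/14 + 1 = 8.0000.
        Var[R] = 2*n_A*n_B*(2*n_A*n_B - n_A - n_B) / ((n_A+n_B)^2 * (n_A+n_B-1)) = 8232/2548 = 3.2308.
        SD[R] = 1.7974.
Step 4: Continuity-corrected z = (R - 0.5 - E[R]) / SD[R] = (11 - 0.5 - 8.0000) / 1.7974 = 1.3909.
Step 5: Two-sided p-value via normal approximation = 2*(1 - Phi(|z|)) = 0.164264.
Step 6: alpha = 0.05. fail to reject H0.

R = 11, z = 1.3909, p = 0.164264, fail to reject H0.
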